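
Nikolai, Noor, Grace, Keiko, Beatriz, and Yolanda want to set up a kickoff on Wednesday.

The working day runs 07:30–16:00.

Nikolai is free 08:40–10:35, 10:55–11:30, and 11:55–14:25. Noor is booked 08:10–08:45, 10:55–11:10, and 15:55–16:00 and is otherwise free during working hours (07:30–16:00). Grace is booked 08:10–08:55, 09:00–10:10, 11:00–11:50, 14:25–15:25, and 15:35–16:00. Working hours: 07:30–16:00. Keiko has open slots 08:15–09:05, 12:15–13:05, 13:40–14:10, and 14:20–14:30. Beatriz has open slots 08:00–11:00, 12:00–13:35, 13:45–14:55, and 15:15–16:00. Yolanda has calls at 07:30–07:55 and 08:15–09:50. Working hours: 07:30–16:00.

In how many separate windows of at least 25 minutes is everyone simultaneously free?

Noor free within 07:30–16:00: 07:30–08:10, 08:45–10:55, 11:10–15:55.
Grace free within 07:30–16:00: 07:30–08:10, 08:55–09:00, 10:10–11:00, 11:50–14:25, 15:25–15:35.
Yolanda free within 07:30–16:00: 07:55–08:15, 09:50–16:00.
Nikolai ∩ Noor: 08:45–10:35, 11:10–11:30, 11:55–14:25.
Nikolai ∩ Noor ∩ Grace: 08:55–09:00, 10:10–10:35, 11:55–14:25.
Nikolai ∩ Noor ∩ Grace ∩ Keiko: 08:55–09:00, 12:15–13:05, 13:40–14:10, 14:20–14:25.
Nikolai ∩ Noor ∩ Grace ∩ Keiko ∩ Beatriz: 08:55–09:00, 12:15–13:05, 13:45–14:10, 14:20–14:25.
Nikolai ∩ Noor ∩ Grace ∩ Keiko ∩ Beatriz ∩ Yolanda: 12:15–13:05, 13:45–14:10, 14:20–14:25.
Windows ≥ 25 min: 12:15–13:05, 13:45–14:10.
That's 2 windows.

2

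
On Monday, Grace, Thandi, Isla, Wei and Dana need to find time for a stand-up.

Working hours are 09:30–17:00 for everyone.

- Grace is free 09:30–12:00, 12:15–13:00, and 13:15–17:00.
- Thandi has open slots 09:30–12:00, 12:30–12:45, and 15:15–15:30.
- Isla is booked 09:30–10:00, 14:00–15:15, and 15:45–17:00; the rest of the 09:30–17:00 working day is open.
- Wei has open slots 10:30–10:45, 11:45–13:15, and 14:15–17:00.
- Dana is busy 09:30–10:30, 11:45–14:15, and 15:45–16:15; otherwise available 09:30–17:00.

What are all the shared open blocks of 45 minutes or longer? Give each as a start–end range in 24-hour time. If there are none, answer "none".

none

Isla free within 09:30–17:00: 10:00–14:00, 15:15–15:45.
Dana free within 09:30–17:00: 10:30–11:45, 14:15–15:45, 16:15–17:00.
Grace ∩ Thandi: 09:30–12:00, 12:30–12:45, 15:15–15:30.
Grace ∩ Thandi ∩ Isla: 10:00–12:00, 12:30–12:45, 15:15–15:30.
Grace ∩ Thandi ∩ Isla ∩ Wei: 10:30–10:45, 11:45–12:00, 12:30–12:45, 15:15–15:30.
Grace ∩ Thandi ∩ Isla ∩ Wei ∩ Dana: 10:30–10:45, 15:15–15:30.
Windows ≥ 45 min: (none).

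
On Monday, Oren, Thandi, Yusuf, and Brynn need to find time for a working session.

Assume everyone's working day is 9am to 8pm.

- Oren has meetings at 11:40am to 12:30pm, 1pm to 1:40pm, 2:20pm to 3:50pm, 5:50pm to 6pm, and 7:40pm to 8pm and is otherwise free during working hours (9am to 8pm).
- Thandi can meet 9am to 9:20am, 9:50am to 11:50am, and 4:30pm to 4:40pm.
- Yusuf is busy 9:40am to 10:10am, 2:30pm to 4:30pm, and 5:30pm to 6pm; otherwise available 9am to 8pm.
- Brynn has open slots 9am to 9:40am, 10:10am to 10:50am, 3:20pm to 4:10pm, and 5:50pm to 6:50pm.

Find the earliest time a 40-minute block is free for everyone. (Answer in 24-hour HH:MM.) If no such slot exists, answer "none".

Oren free within 09:00–20:00: 09:00–11:40, 12:30–13:00, 13:40–14:20, 15:50–17:50, 18:00–19:40.
Yusuf free within 09:00–20:00: 09:00–09:40, 10:10–14:30, 16:30–17:30, 18:00–20:00.
Oren ∩ Thandi: 09:00–09:20, 09:50–11:40, 16:30–16:40.
Oren ∩ Thandi ∩ Yusuf: 09:00–09:20, 10:10–11:40, 16:30–16:40.
Oren ∩ Thandi ∩ Yusuf ∩ Brynn: 09:00–09:20, 10:10–10:50.
Windows ≥ 40 min: 10:10–10:50.
Earliest such window starts at 10:10.

10:10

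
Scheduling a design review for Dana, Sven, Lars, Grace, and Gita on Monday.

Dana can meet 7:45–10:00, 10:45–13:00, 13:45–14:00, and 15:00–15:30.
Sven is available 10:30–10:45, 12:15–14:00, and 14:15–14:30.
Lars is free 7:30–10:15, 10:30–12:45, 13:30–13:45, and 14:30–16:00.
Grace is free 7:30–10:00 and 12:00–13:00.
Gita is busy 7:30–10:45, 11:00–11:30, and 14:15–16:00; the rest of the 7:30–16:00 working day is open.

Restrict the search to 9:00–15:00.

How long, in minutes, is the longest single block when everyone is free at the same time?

Gita free within 07:30–16:00: 10:45–11:00, 11:30–14:15.
Dana ∩ Sven: 12:15–13:00, 13:45–14:00.
Dana ∩ Sven ∩ Lars: 12:15–12:45.
Dana ∩ Sven ∩ Lars ∩ Grace: 12:15–12:45.
Dana ∩ Sven ∩ Lars ∩ Grace ∩ Gita: 12:15–12:45.
Restricted to 09:00–15:00: 12:15–12:45.
Single common window of 30 minutes.

30 minutes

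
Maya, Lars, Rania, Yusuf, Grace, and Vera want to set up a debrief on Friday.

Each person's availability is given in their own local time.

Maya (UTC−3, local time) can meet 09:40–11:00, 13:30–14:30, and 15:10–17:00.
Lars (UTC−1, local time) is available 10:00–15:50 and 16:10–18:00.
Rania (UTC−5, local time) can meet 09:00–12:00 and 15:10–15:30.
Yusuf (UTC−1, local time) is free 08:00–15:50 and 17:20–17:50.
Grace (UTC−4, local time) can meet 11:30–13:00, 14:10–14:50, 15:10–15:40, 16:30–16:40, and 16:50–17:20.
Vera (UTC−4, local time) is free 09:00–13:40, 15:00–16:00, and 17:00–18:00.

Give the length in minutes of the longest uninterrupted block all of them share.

20 minutes

Maya → UTC: 12:40–14:00, 16:30–17:30, 18:10–20:00.
Lars → UTC: 11:00–16:50, 17:10–19:00.
Rania → UTC: 14:00–17:00, 20:10–20:30.
Yusuf → UTC: 09:00–16:50, 18:20–18:50.
Grace → UTC: 15:30–17:00, 18:10–18:50, 19:10–19:40, 20:30–20:40, 20:50–21:20.
Vera → UTC: 13:00–17:40, 19:00–20:00, 21:00–22:00.
Maya ∩ Lars: 12:40–14:00, 16:30–16:50, 17:10–17:30, 18:10–19:00.
Maya ∩ Lars ∩ Rania: 16:30–16:50.
Maya ∩ Lars ∩ Rania ∩ Yusuf: 16:30–16:50.
Maya ∩ Lars ∩ Rania ∩ Yusuf ∩ Grace: 16:30–16:50.
Maya ∩ Lars ∩ Rania ∩ Yusuf ∩ Grace ∩ Vera: 16:30–16:50.
Single common window of 20 minutes.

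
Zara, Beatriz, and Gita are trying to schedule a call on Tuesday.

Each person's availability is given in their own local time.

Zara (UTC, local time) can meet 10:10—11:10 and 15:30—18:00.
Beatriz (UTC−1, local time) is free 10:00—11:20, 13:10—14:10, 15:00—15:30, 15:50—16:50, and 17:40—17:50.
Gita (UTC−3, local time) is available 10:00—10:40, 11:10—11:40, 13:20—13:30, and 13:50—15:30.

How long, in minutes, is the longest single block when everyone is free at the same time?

60 minutes

Zara → UTC: 10:10–11:10, 15:30–18:00.
Beatriz → UTC: 11:00–12:20, 14:10–15:10, 16:00–16:30, 16:50–17:50, 18:40–18:50.
Gita → UTC: 13:00–13:40, 14:10–14:40, 16:20–16:30, 16:50–18:30.
Zara ∩ Beatriz: 11:00–11:10, 16:00–16:30, 16:50–17:50.
Zara ∩ Beatriz ∩ Gita: 16:20–16:30, 16:50–17:50.
Common window lengths: 10, 60 min; longest is 60.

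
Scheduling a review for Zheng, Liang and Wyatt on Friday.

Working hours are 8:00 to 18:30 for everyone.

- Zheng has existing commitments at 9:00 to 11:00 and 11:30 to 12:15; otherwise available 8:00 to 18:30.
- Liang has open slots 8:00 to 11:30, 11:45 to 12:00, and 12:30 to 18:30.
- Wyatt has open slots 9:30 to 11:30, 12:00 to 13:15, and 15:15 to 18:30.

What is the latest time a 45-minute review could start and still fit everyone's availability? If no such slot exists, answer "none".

17:45

Zheng free within 08:00–18:30: 08:00–09:00, 11:00–11:30, 12:15–18:30.
Zheng ∩ Liang: 08:00–09:00, 11:00–11:30, 12:30–18:30.
Zheng ∩ Liang ∩ Wyatt: 11:00–11:30, 12:30–13:15, 15:15–18:30.
Windows ≥ 45 min: 12:30–13:15, 15:15–18:30.
Latest start in the last window 15:15–18:30 is 18:30 − 45 min = 17:45.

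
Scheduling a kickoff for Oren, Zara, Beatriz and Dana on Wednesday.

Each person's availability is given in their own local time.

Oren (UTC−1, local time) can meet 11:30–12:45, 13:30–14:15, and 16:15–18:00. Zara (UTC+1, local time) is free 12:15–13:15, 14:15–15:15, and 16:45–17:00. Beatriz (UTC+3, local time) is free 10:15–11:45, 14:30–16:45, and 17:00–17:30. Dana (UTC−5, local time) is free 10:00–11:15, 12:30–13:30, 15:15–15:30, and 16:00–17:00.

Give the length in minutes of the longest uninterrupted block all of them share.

0 minutes

Oren → UTC: 12:30–13:45, 14:30–15:15, 17:15–19:00.
Zara → UTC: 11:15–12:15, 13:15–14:15, 15:45–16:00.
Beatriz → UTC: 07:15–08:45, 11:30–13:45, 14:00–14:30.
Dana → UTC: 15:00–16:15, 17:30–18:30, 20:15–20:30, 21:00–22:00.
Oren ∩ Zara: 13:15–13:45.
Oren ∩ Zara ∩ Beatriz: 13:15–13:45.
Oren ∩ Zara ∩ Beatriz ∩ Dana: (none).
No common window.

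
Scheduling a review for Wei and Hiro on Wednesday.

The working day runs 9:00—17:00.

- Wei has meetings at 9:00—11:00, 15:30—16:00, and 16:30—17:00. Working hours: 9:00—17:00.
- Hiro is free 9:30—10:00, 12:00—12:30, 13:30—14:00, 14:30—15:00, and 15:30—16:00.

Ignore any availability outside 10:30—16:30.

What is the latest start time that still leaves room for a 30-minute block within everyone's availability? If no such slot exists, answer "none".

Wei free within 09:00–17:00: 11:00–15:30, 16:00–16:30.
Wei ∩ Hiro: 12:00–12:30, 13:30–14:00, 14:30–15:00.
Restricted to 10:30–16:30: 12:00–12:30, 13:30–14:00, 14:30–15:00.
Windows ≥ 30 min: 12:00–12:30, 13:30–14:00, 14:30–15:00.
Latest start in the last window 14:30–15:00 is 15:00 − 30 min = 14:30.

14:30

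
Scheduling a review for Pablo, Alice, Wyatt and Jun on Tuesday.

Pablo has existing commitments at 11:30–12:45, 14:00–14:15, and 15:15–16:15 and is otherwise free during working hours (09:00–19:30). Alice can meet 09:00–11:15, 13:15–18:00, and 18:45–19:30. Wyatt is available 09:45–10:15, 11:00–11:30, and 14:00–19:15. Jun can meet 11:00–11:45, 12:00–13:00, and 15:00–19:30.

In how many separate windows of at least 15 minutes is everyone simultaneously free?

4

Pablo free within 09:00–19:30: 09:00–11:30, 12:45–14:00, 14:15–15:15, 16:15–19:30.
Pablo ∩ Alice: 09:00–11:15, 13:15–14:00, 14:15–15:15, 16:15–18:00, 18:45–19:30.
Pablo ∩ Alice ∩ Wyatt: 09:45–10:15, 11:00–11:15, 14:15–15:15, 16:15–18:00, 18:45–19:15.
Pablo ∩ Alice ∩ Wyatt ∩ Jun: 11:00–11:15, 15:00–15:15, 16:15–18:00, 18:45–19:15.
Windows ≥ 15 min: 11:00–11:15, 15:00–15:15, 16:15–18:00, 18:45–19:15.
That's 4 windows.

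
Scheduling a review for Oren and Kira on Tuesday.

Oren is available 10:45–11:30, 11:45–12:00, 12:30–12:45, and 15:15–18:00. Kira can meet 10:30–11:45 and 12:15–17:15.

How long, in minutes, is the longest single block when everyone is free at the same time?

Oren ∩ Kira: 10:45–11:30, 12:30–12:45, 15:15–17:15.
Common window lengths: 45, 15, 120 min; longest is 120.

120 minutes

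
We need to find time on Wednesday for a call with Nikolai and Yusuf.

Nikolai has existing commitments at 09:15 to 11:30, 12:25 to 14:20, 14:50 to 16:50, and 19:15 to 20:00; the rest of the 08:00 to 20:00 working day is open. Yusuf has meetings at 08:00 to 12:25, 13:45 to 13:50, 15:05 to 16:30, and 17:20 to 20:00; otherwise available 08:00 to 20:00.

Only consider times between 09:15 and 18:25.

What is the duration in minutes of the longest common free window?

Nikolai free within 08:00–20:00: 08:00–09:15, 11:30–12:25, 14:20–14:50, 16:50–19:15.
Yusuf free within 08:00–20:00: 12:25–13:45, 13:50–15:05, 16:30–17:20.
Nikolai ∩ Yusuf: 14:20–14:50, 16:50–17:20.
Restricted to 09:15–18:25: 14:20–14:50, 16:50–17:20.
Common window lengths: 30, 30 min; longest is 30.

30 minutes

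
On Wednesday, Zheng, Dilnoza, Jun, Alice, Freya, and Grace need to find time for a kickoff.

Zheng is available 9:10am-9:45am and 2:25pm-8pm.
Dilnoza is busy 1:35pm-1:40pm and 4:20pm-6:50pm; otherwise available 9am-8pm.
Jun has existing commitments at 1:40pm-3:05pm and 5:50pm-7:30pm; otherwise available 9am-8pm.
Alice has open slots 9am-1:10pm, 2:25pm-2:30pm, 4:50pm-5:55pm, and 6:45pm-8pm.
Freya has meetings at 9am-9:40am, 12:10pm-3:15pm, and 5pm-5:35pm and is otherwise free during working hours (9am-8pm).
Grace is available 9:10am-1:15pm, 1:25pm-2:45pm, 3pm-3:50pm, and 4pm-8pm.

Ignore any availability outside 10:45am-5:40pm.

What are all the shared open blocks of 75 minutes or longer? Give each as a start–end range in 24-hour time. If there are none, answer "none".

Dilnoza free within 09:00–20:00: 09:00–13:35, 13:40–16:20, 18:50–20:00.
Jun free within 09:00–20:00: 09:00–13:40, 15:05–17:50, 19:30–20:00.
Freya free within 09:00–20:00: 09:40–12:10, 15:15–17:00, 17:35–20:00.
Zheng ∩ Dilnoza: 09:10–09:45, 14:25–16:20, 18:50–20:00.
Zheng ∩ Dilnoza ∩ Jun: 09:10–09:45, 15:05–16:20, 19:30–20:00.
Zheng ∩ Dilnoza ∩ Jun ∩ Alice: 09:10–09:45, 19:30–20:00.
Zheng ∩ Dilnoza ∩ Jun ∩ Alice ∩ Freya: 09:40–09:45, 19:30–20:00.
Zheng ∩ Dilnoza ∩ Jun ∩ Alice ∩ Freya ∩ Grace: 09:40–09:45, 19:30–20:00.
Restricted to 10:45–17:40: (none).
Windows ≥ 75 min: (none).

none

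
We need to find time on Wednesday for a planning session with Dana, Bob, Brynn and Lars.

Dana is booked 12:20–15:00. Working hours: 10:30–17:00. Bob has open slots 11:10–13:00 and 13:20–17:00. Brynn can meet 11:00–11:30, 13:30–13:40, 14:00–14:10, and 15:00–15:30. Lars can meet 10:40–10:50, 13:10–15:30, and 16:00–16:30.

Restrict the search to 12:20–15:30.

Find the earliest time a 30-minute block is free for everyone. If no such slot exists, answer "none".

Dana free within 10:30–17:00: 10:30–12:20, 15:00–17:00.
Dana ∩ Bob: 11:10–12:20, 15:00–17:00.
Dana ∩ Bob ∩ Brynn: 11:10–11:30, 15:00–15:30.
Dana ∩ Bob ∩ Brynn ∩ Lars: 15:00–15:30.
Restricted to 12:20–15:30: 15:00–15:30.
Windows ≥ 30 min: 15:00–15:30.
Earliest such window starts at 15:00.

15:00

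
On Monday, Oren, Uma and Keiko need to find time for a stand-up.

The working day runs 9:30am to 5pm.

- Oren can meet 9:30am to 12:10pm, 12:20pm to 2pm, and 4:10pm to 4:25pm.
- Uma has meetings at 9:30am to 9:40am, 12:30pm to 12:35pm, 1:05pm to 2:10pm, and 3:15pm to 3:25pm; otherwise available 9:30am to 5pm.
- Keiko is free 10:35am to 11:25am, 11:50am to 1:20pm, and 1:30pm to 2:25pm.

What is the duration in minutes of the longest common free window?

Uma free within 09:30–17:00: 09:40–12:30, 12:35–13:05, 14:10–15:15, 15:25–17:00.
Oren ∩ Uma: 09:40–12:10, 12:20–12:30, 12:35–13:05, 16:10–16:25.
Oren ∩ Uma ∩ Keiko: 10:35–11:25, 11:50–12:10, 12:20–12:30, 12:35–13:05.
Common window lengths: 50, 20, 10, 30 min; longest is 50.

50 minutes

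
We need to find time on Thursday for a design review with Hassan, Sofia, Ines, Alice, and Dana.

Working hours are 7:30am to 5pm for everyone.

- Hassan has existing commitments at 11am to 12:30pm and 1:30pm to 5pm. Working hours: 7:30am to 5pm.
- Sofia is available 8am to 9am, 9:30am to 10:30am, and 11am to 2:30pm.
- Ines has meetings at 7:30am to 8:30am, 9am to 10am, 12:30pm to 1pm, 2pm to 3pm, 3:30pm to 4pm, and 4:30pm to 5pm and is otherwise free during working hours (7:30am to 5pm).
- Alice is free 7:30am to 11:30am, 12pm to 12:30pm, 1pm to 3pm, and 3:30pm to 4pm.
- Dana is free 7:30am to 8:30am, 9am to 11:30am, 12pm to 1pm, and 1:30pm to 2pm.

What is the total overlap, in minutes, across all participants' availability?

Hassan free within 07:30–17:00: 07:30–11:00, 12:30–13:30.
Ines free within 07:30–17:00: 08:30–09:00, 10:00–12:30, 13:00–14:00, 15:00–15:30, 16:00–16:30.
Hassan ∩ Sofia: 08:00–09:00, 09:30–10:30, 12:30–13:30.
Hassan ∩ Sofia ∩ Ines: 08:30–09:00, 10:00–10:30, 13:00–13:30.
Hassan ∩ Sofia ∩ Ines ∩ Alice: 08:30–09:00, 10:00–10:30, 13:00–13:30.
Hassan ∩ Sofia ∩ Ines ∩ Alice ∩ Dana: 10:00–10:30.
Total common minutes: 30.

30 minutes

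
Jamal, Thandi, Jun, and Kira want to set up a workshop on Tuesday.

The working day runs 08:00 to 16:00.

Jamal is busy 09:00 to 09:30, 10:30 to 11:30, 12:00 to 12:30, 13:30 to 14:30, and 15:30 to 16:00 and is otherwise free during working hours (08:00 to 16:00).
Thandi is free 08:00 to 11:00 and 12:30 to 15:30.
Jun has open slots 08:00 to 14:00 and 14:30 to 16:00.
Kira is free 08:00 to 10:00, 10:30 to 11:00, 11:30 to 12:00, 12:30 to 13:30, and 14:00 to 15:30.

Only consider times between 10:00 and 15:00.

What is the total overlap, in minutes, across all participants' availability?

90 minutes

Jamal free within 08:00–16:00: 08:00–09:00, 09:30–10:30, 11:30–12:00, 12:30–13:30, 14:30–15:30.
Jamal ∩ Thandi: 08:00–09:00, 09:30–10:30, 12:30–13:30, 14:30–15:30.
Jamal ∩ Thandi ∩ Jun: 08:00–09:00, 09:30–10:30, 12:30–13:30, 14:30–15:30.
Jamal ∩ Thandi ∩ Jun ∩ Kira: 08:00–09:00, 09:30–10:00, 12:30–13:30, 14:30–15:30.
Restricted to 10:00–15:00: 12:30–13:30, 14:30–15:00.
Total common minutes: 60 + 30 = 90.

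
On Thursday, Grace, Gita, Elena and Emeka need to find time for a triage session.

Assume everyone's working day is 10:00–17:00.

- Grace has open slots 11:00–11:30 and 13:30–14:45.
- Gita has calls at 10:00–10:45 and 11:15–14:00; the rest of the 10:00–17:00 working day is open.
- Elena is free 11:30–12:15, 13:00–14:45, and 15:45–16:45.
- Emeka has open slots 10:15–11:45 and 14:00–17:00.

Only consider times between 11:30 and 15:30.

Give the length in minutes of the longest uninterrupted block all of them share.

Gita free within 10:00–17:00: 10:45–11:15, 14:00–17:00.
Grace ∩ Gita: 11:00–11:15, 14:00–14:45.
Grace ∩ Gita ∩ Elena: 14:00–14:45.
Grace ∩ Gita ∩ Elena ∩ Emeka: 14:00–14:45.
Restricted to 11:30–15:30: 14:00–14:45.
Single common window of 45 minutes.

45 minutes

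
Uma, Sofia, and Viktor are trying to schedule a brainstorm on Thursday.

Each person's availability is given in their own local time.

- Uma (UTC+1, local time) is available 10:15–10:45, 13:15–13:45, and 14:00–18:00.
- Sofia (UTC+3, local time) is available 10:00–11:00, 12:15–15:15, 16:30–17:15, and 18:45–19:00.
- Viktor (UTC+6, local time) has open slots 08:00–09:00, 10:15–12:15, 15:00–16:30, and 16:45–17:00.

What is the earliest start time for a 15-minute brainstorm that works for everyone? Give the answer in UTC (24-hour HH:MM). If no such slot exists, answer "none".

Uma → UTC: 09:15–09:45, 12:15–12:45, 13:00–17:00.
Sofia → UTC: 07:00–08:00, 09:15–12:15, 13:30–14:15, 15:45–16:00.
Viktor → UTC: 02:00–03:00, 04:15–06:15, 09:00–10:30, 10:45–11:00.
Uma ∩ Sofia: 09:15–09:45, 13:30–14:15, 15:45–16:00.
Uma ∩ Sofia ∩ Viktor: 09:15–09:45.
Windows ≥ 15 min: 09:15–09:45.
Earliest such window starts at 09:15.

09:15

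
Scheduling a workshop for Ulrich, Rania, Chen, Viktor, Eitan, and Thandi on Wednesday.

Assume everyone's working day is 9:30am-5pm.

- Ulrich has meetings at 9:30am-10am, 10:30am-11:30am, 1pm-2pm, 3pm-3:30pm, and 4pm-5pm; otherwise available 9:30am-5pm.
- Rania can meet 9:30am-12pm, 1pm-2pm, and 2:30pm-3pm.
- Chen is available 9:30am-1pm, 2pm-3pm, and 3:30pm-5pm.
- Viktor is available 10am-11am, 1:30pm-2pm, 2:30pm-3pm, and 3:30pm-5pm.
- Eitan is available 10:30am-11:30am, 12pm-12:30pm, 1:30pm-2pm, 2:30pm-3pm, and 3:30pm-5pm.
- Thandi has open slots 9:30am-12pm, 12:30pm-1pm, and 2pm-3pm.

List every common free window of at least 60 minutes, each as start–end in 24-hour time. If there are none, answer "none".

Ulrich free within 09:30–17:00: 10:00–10:30, 11:30–13:00, 14:00–15:00, 15:30–16:00.
Ulrich ∩ Rania: 10:00–10:30, 11:30–12:00, 14:30–15:00.
Ulrich ∩ Rania ∩ Chen: 10:00–10:30, 11:30–12:00, 14:30–15:00.
Ulrich ∩ Rania ∩ Chen ∩ Viktor: 10:00–10:30, 14:30–15:00.
Ulrich ∩ Rania ∩ Chen ∩ Viktor ∩ Eitan: 14:30–15:00.
Ulrich ∩ Rania ∩ Chen ∩ Viktor ∩ Eitan ∩ Thandi: 14:30–15:00.
Windows ≥ 60 min: (none).

none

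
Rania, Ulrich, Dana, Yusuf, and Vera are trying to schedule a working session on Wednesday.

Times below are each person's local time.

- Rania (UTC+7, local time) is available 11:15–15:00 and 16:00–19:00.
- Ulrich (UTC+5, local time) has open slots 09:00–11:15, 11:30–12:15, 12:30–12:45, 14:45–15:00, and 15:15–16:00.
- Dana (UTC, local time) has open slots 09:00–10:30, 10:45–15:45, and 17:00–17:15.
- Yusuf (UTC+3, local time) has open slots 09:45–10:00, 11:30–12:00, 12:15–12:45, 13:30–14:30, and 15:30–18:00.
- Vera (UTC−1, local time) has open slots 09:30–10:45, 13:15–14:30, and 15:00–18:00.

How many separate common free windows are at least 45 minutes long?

Rania → UTC: 04:15–08:00, 09:00–12:00.
Ulrich → UTC: 04:00–06:15, 06:30–07:15, 07:30–07:45, 09:45–10:00, 10:15–11:00.
Dana → UTC: 09:00–10:30, 10:45–15:45, 17:00–17:15.
Yusuf → UTC: 06:45–07:00, 08:30–09:00, 09:15–09:45, 10:30–11:30, 12:30–15:00.
Vera → UTC: 10:30–11:45, 14:15–15:30, 16:00–19:00.
Rania ∩ Ulrich: 04:15–06:15, 06:30–07:15, 07:30–07:45, 09:45–10:00, 10:15–11:00.
Rania ∩ Ulrich ∩ Dana: 09:45–10:00, 10:15–10:30, 10:45–11:00.
Rania ∩ Ulrich ∩ Dana ∩ Yusuf: 10:45–11:00.
Rania ∩ Ulrich ∩ Dana ∩ Yusuf ∩ Vera: 10:45–11:00.
Windows ≥ 45 min: (none).
That's 0 windows.

0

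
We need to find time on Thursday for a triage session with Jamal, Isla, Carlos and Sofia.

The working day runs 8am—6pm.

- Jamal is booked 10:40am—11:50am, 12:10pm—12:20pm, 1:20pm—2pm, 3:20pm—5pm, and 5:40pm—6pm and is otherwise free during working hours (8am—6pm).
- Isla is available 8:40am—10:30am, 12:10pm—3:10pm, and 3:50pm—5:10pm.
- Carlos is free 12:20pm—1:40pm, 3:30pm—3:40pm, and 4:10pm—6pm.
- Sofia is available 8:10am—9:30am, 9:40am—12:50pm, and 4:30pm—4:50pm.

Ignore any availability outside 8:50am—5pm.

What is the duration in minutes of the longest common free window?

30 minutes

Jamal free within 08:00–18:00: 08:00–10:40, 11:50–12:10, 12:20–13:20, 14:00–15:20, 17:00–17:40.
Jamal ∩ Isla: 08:40–10:30, 12:20–13:20, 14:00–15:10, 17:00–17:10.
Jamal ∩ Isla ∩ Carlos: 12:20–13:20, 17:00–17:10.
Jamal ∩ Isla ∩ Carlos ∩ Sofia: 12:20–12:50.
Restricted to 08:50–17:00: 12:20–12:50.
Single common window of 30 minutes.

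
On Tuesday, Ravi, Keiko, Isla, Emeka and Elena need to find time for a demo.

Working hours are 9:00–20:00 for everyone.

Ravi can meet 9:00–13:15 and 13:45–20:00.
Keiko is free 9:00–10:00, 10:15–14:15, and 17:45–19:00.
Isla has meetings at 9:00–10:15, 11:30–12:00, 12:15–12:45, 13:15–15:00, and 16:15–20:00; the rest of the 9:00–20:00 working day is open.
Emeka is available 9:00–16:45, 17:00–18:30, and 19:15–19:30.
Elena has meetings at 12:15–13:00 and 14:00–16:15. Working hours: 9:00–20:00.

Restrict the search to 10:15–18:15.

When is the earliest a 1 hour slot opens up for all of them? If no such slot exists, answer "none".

10:15

Isla free within 09:00–20:00: 10:15–11:30, 12:00–12:15, 12:45–13:15, 15:00–16:15.
Elena free within 09:00–20:00: 09:00–12:15, 13:00–14:00, 16:15–20:00.
Ravi ∩ Keiko: 09:00–10:00, 10:15–13:15, 13:45–14:15, 17:45–19:00.
Ravi ∩ Keiko ∩ Isla: 10:15–11:30, 12:00–12:15, 12:45–13:15.
Ravi ∩ Keiko ∩ Isla ∩ Emeka: 10:15–11:30, 12:00–12:15, 12:45–13:15.
Ravi ∩ Keiko ∩ Isla ∩ Emeka ∩ Elena: 10:15–11:30, 12:00–12:15, 13:00–13:15.
Restricted to 10:15–18:15: 10:15–11:30, 12:00–12:15, 13:00–13:15.
Windows ≥ 60 min: 10:15–11:30.
Earliest such window starts at 10:15.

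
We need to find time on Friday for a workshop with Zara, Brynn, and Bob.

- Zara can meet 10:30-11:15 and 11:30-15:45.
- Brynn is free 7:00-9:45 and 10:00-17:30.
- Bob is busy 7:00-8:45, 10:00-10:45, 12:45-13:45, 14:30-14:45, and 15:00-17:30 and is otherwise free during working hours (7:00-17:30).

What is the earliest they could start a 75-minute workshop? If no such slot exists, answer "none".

11:30

Bob free within 07:00–17:30: 08:45–10:00, 10:45–12:45, 13:45–14:30, 14:45–15:00.
Zara ∩ Brynn: 10:30–11:15, 11:30–15:45.
Zara ∩ Brynn ∩ Bob: 10:45–11:15, 11:30–12:45, 13:45–14:30, 14:45–15:00.
Windows ≥ 75 min: 11:30–12:45.
Earliest such window starts at 11:30.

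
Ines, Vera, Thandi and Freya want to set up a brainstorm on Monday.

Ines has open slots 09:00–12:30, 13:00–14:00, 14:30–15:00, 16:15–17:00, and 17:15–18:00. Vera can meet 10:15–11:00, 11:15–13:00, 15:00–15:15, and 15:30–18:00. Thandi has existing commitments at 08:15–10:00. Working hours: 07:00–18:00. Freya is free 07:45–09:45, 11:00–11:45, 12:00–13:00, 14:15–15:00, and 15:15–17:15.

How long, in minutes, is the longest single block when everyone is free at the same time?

Thandi free within 07:00–18:00: 07:00–08:15, 10:00–18:00.
Ines ∩ Vera: 10:15–11:00, 11:15–12:30, 16:15–17:00, 17:15–18:00.
Ines ∩ Vera ∩ Thandi: 10:15–11:00, 11:15–12:30, 16:15–17:00, 17:15–18:00.
Ines ∩ Vera ∩ Thandi ∩ Freya: 11:15–11:45, 12:00–12:30, 16:15–17:00.
Common window lengths: 30, 30, 45 min; longest is 45.

45 minutes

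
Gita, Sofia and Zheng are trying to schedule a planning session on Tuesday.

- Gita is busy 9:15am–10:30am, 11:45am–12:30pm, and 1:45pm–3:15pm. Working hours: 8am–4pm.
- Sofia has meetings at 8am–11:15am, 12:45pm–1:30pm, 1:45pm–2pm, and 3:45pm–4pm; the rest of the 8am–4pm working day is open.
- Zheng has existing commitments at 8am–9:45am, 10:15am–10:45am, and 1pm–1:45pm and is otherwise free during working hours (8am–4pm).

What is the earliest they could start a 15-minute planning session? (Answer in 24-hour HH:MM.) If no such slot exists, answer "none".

11:15

Gita free within 08:00–16:00: 08:00–09:15, 10:30–11:45, 12:30–13:45, 15:15–16:00.
Sofia free within 08:00–16:00: 11:15–12:45, 13:30–13:45, 14:00–15:45.
Zheng free within 08:00–16:00: 09:45–10:15, 10:45–13:00, 13:45–16:00.
Gita ∩ Sofia: 11:15–11:45, 12:30–12:45, 13:30–13:45, 15:15–15:45.
Gita ∩ Sofia ∩ Zheng: 11:15–11:45, 12:30–12:45, 15:15–15:45.
Windows ≥ 15 min: 11:15–11:45, 12:30–12:45, 15:15–15:45.
Earliest such window starts at 11:15.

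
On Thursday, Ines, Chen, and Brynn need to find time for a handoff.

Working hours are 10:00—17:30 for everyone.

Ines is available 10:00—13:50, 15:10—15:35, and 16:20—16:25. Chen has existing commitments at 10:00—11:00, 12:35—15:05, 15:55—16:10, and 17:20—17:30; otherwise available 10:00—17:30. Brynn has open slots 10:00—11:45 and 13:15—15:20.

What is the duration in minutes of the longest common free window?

Chen free within 10:00–17:30: 11:00–12:35, 15:05–15:55, 16:10–17:20.
Ines ∩ Chen: 11:00–12:35, 15:10–15:35, 16:20–16:25.
Ines ∩ Chen ∩ Brynn: 11:00–11:45, 15:10–15:20.
Common window lengths: 45, 10 min; longest is 45.

45 minutes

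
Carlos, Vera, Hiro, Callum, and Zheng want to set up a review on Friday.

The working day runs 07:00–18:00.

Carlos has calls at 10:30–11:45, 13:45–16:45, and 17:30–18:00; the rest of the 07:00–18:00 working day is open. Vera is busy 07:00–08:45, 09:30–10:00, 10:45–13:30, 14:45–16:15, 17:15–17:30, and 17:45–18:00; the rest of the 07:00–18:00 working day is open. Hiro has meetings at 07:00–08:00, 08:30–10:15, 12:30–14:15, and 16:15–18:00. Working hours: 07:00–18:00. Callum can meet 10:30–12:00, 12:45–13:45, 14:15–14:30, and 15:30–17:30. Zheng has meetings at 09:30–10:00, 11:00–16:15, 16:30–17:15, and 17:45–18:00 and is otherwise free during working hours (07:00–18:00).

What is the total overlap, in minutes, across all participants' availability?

0 minutes

Carlos free within 07:00–18:00: 07:00–10:30, 11:45–13:45, 16:45–17:30.
Vera free within 07:00–18:00: 08:45–09:30, 10:00–10:45, 13:30–14:45, 16:15–17:15, 17:30–17:45.
Hiro free within 07:00–18:00: 08:00–08:30, 10:15–12:30, 14:15–16:15.
Zheng free within 07:00–18:00: 07:00–09:30, 10:00–11:00, 16:15–16:30, 17:15–17:45.
Carlos ∩ Vera: 08:45–09:30, 10:00–10:30, 13:30–13:45, 16:45–17:15.
Carlos ∩ Vera ∩ Hiro: 10:15–10:30.
Carlos ∩ Vera ∩ Hiro ∩ Callum: (none).
Carlos ∩ Vera ∩ Hiro ∩ Callum ∩ Zheng: (none).
Total common minutes: 0.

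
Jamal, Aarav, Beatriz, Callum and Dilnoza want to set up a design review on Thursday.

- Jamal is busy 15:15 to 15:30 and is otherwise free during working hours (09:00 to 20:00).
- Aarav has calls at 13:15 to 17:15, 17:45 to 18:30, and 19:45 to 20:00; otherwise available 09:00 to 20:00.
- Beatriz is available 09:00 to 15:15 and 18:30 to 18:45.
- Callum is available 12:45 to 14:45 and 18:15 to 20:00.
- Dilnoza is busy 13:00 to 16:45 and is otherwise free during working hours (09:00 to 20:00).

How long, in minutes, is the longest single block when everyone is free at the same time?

Jamal free within 09:00–20:00: 09:00–15:15, 15:30–20:00.
Aarav free within 09:00–20:00: 09:00–13:15, 17:15–17:45, 18:30–19:45.
Dilnoza free within 09:00–20:00: 09:00–13:00, 16:45–20:00.
Jamal ∩ Aarav: 09:00–13:15, 17:15–17:45, 18:30–19:45.
Jamal ∩ Aarav ∩ Beatriz: 09:00–13:15, 18:30–18:45.
Jamal ∩ Aarav ∩ Beatriz ∩ Callum: 12:45–13:15, 18:30–18:45.
Jamal ∩ Aarav ∩ Beatriz ∩ Callum ∩ Dilnoza: 12:45–13:00, 18:30–18:45.
Common window lengths: 15, 15 min; longest is 15.

15 minutes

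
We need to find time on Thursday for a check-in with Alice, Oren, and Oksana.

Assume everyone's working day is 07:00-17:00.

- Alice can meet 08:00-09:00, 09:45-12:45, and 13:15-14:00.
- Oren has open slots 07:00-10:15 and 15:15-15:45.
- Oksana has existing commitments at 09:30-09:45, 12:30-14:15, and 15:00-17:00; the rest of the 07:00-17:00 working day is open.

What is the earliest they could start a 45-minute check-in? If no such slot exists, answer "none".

08:00

Oksana free within 07:00–17:00: 07:00–09:30, 09:45–12:30, 14:15–15:00.
Alice ∩ Oren: 08:00–09:00, 09:45–10:15.
Alice ∩ Oren ∩ Oksana: 08:00–09:00, 09:45–10:15.
Windows ≥ 45 min: 08:00–09:00.
Earliest such window starts at 08:00.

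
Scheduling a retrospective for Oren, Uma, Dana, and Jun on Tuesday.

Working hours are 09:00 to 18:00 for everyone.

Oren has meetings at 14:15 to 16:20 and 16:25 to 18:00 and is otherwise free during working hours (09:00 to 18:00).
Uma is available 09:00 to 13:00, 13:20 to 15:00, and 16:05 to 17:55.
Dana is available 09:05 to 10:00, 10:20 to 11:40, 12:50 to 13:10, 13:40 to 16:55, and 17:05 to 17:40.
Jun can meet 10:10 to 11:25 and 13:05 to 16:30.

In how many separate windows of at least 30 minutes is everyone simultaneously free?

Oren free within 09:00–18:00: 09:00–14:15, 16:20–16:25.
Oren ∩ Uma: 09:00–13:00, 13:20–14:15, 16:20–16:25.
Oren ∩ Uma ∩ Dana: 09:05–10:00, 10:20–11:40, 12:50–13:00, 13:40–14:15, 16:20–16:25.
Oren ∩ Uma ∩ Dana ∩ Jun: 10:20–11:25, 13:40–14:15, 16:20–16:25.
Windows ≥ 30 min: 10:20–11:25, 13:40–14:15.
That's 2 windows.

2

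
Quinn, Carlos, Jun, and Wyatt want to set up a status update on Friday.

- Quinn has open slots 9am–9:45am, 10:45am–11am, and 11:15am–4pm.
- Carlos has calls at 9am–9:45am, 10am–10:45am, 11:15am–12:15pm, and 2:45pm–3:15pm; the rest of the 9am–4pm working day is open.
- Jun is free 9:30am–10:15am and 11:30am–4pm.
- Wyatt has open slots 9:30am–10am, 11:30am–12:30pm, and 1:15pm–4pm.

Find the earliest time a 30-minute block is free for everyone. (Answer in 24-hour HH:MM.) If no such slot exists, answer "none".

13:15

Carlos free within 09:00–16:00: 09:45–10:00, 10:45–11:15, 12:15–14:45, 15:15–16:00.
Quinn ∩ Carlos: 10:45–11:00, 12:15–14:45, 15:15–16:00.
Quinn ∩ Carlos ∩ Jun: 12:15–14:45, 15:15–16:00.
Quinn ∩ Carlos ∩ Jun ∩ Wyatt: 12:15–12:30, 13:15–14:45, 15:15–16:00.
Windows ≥ 30 min: 13:15–14:45, 15:15–16:00.
Earliest such window starts at 13:15.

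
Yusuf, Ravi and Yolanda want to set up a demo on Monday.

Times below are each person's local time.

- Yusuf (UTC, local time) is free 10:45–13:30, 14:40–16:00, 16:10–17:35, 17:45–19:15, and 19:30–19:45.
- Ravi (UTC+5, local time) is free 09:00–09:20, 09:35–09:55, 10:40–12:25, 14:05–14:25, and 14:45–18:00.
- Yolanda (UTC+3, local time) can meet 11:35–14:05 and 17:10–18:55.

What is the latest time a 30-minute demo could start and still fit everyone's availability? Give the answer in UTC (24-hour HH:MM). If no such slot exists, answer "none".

Yusuf → UTC: 10:45–13:30, 14:40–16:00, 16:10–17:35, 17:45–19:15, 19:30–19:45.
Ravi → UTC: 04:00–04:20, 04:35–04:55, 05:40–07:25, 09:05–09:25, 09:45–13:00.
Yolanda → UTC: 08:35–11:05, 14:10–15:55.
Yusuf ∩ Ravi: 10:45–13:00.
Yusuf ∩ Ravi ∩ Yolanda: 10:45–11:05.
Windows ≥ 30 min: (none).

none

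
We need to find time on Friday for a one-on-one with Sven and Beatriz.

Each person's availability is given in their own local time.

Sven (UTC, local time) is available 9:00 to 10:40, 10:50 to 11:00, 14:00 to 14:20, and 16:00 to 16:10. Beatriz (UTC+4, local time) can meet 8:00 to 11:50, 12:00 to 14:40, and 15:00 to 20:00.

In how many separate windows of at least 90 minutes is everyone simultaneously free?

1

Sven → UTC: 09:00–10:40, 10:50–11:00, 14:00–14:20, 16:00–16:10.
Beatriz → UTC: 04:00–07:50, 08:00–10:40, 11:00–16:00.
Sven ∩ Beatriz: 09:00–10:40, 14:00–14:20.
Windows ≥ 90 min: 09:00–10:40.
That's 1 window.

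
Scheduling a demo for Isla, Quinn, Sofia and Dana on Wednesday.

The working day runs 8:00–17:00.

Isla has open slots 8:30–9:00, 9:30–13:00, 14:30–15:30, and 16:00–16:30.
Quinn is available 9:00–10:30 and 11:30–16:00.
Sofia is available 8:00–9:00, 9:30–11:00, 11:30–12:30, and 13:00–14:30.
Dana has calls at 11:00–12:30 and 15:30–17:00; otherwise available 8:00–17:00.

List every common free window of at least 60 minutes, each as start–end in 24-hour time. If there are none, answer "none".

09:30–10:30

Dana free within 08:00–17:00: 08:00–11:00, 12:30–15:30.
Isla ∩ Quinn: 09:30–10:30, 11:30–13:00, 14:30–15:30.
Isla ∩ Quinn ∩ Sofia: 09:30–10:30, 11:30–12:30.
Isla ∩ Quinn ∩ Sofia ∩ Dana: 09:30–10:30.
Windows ≥ 60 min: 09:30–10:30.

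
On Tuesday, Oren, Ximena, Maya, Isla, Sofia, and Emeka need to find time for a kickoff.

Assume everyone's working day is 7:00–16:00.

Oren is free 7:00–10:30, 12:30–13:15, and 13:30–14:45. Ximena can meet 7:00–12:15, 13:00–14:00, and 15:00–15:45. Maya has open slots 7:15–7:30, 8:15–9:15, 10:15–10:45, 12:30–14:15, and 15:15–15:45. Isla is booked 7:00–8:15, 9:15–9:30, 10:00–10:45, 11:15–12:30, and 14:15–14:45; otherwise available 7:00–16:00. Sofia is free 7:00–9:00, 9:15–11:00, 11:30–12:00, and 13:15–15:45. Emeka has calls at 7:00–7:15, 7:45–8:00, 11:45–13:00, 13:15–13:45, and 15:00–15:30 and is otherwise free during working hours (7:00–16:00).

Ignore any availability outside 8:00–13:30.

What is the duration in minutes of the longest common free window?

Isla free within 07:00–16:00: 08:15–09:15, 09:30–10:00, 10:45–11:15, 12:30–14:15, 14:45–16:00.
Emeka free within 07:00–16:00: 07:15–07:45, 08:00–11:45, 13:00–13:15, 13:45–15:00, 15:30–16:00.
Oren ∩ Ximena: 07:00–10:30, 13:00–13:15, 13:30–14:00.
Oren ∩ Ximena ∩ Maya: 07:15–07:30, 08:15–09:15, 10:15–10:30, 13:00–13:15, 13:30–14:00.
Oren ∩ Ximena ∩ Maya ∩ Isla: 08:15–09:15, 13:00–13:15, 13:30–14:00.
Oren ∩ Ximena ∩ Maya ∩ Isla ∩ Sofia: 08:15–09:00, 13:30–14:00.
Oren ∩ Ximena ∩ Maya ∩ Isla ∩ Sofia ∩ Emeka: 08:15–09:00, 13:45–14:00.
Restricted to 08:00–13:30: 08:15–09:00.
Single common window of 45 minutes.

45 minutes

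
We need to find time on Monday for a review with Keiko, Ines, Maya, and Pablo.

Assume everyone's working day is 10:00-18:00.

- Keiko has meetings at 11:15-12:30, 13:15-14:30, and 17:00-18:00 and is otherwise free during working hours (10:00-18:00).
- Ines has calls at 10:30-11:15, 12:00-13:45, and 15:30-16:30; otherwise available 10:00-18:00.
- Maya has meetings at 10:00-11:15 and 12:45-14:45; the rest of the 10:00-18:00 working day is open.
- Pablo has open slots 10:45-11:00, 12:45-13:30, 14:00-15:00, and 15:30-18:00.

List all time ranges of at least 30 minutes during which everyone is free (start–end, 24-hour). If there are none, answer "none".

Keiko free within 10:00–18:00: 10:00–11:15, 12:30–13:15, 14:30–17:00.
Ines free within 10:00–18:00: 10:00–10:30, 11:15–12:00, 13:45–15:30, 16:30–18:00.
Maya free within 10:00–18:00: 11:15–12:45, 14:45–18:00.
Keiko ∩ Ines: 10:00–10:30, 14:30–15:30, 16:30–17:00.
Keiko ∩ Ines ∩ Maya: 14:45–15:30, 16:30–17:00.
Keiko ∩ Ines ∩ Maya ∩ Pablo: 14:45–15:00, 16:30–17:00.
Windows ≥ 30 min: 16:30–17:00.

16:30–17:00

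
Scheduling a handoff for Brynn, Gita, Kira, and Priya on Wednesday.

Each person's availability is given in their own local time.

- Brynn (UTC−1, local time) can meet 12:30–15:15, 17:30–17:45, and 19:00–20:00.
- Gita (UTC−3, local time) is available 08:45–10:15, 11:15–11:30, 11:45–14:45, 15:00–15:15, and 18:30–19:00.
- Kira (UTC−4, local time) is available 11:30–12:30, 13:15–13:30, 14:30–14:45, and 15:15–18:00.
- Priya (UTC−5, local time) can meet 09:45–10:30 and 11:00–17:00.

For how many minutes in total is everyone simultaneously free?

Brynn → UTC: 13:30–16:15, 18:30–18:45, 20:00–21:00.
Gita → UTC: 11:45–13:15, 14:15–14:30, 14:45–17:45, 18:00–18:15, 21:30–22:00.
Kira → UTC: 15:30–16:30, 17:15–17:30, 18:30–18:45, 19:15–22:00.
Priya → UTC: 14:45–15:30, 16:00–22:00.
Brynn ∩ Gita: 14:15–14:30, 14:45–16:15.
Brynn ∩ Gita ∩ Kira: 15:30–16:15.
Brynn ∩ Gita ∩ Kira ∩ Priya: 16:00–16:15.
Total common minutes: 15.

15 minutes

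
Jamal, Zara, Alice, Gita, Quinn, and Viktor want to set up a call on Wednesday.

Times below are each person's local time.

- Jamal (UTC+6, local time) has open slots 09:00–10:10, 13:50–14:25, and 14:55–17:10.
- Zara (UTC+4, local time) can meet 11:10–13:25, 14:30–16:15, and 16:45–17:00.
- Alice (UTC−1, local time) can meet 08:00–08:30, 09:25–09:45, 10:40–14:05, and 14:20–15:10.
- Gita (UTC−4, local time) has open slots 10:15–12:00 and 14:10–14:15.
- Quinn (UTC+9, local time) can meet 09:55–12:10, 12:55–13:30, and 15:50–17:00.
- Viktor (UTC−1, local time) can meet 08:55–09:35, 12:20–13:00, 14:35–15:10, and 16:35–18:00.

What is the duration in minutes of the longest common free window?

0 minutes

Jamal → UTC: 03:00–04:10, 07:50–08:25, 08:55–11:10.
Zara → UTC: 07:10–09:25, 10:30–12:15, 12:45–13:00.
Alice → UTC: 09:00–09:30, 10:25–10:45, 11:40–15:05, 15:20–16:10.
Gita → UTC: 14:15–16:00, 18:10–18:15.
Quinn → UTC: 00:55–03:10, 03:55–04:30, 06:50–08:00.
Viktor → UTC: 09:55–10:35, 13:20–14:00, 15:35–16:10, 17:35–19:00.
Jamal ∩ Zara: 07:50–08:25, 08:55–09:25, 10:30–11:10.
Jamal ∩ Zara ∩ Alice: 09:00–09:25, 10:30–10:45.
Jamal ∩ Zara ∩ Alice ∩ Gita: (none).
Jamal ∩ Zara ∩ Alice ∩ Gita ∩ Quinn: (none).
Jamal ∩ Zara ∩ Alice ∩ Gita ∩ Quinn ∩ Viktor: (none).
No common window.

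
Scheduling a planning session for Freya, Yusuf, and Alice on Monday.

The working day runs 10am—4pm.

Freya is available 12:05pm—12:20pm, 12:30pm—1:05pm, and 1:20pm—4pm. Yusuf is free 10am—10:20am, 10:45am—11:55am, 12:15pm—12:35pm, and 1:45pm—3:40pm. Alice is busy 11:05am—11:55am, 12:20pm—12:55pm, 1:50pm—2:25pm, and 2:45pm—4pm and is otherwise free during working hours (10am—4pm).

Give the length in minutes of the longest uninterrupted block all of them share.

20 minutes

Alice free within 10:00–16:00: 10:00–11:05, 11:55–12:20, 12:55–13:50, 14:25–14:45.
Freya ∩ Yusuf: 12:15–12:20, 12:30–12:35, 13:45–15:40.
Freya ∩ Yusuf ∩ Alice: 12:15–12:20, 13:45–13:50, 14:25–14:45.
Common window lengths: 5, 5, 20 min; longest is 20.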